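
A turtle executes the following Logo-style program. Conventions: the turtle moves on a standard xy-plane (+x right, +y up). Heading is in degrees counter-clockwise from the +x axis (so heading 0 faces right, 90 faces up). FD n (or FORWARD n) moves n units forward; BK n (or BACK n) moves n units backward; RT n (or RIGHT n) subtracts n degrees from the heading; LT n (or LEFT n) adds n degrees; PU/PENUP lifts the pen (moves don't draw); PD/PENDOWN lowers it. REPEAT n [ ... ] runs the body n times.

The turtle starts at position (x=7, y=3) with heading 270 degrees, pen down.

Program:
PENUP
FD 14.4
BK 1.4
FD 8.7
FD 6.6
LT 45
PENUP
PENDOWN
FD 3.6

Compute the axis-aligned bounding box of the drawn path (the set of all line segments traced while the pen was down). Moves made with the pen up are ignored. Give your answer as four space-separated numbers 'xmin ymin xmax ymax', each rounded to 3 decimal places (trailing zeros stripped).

Answer: 7 -27.846 9.546 -25.3

Derivation:
Executing turtle program step by step:
Start: pos=(7,3), heading=270, pen down
PU: pen up
FD 14.4: (7,3) -> (7,-11.4) [heading=270, move]
BK 1.4: (7,-11.4) -> (7,-10) [heading=270, move]
FD 8.7: (7,-10) -> (7,-18.7) [heading=270, move]
FD 6.6: (7,-18.7) -> (7,-25.3) [heading=270, move]
LT 45: heading 270 -> 315
PU: pen up
PD: pen down
FD 3.6: (7,-25.3) -> (9.546,-27.846) [heading=315, draw]
Final: pos=(9.546,-27.846), heading=315, 1 segment(s) drawn

Segment endpoints: x in {7, 9.546}, y in {-27.846, -25.3}
xmin=7, ymin=-27.846, xmax=9.546, ymax=-25.3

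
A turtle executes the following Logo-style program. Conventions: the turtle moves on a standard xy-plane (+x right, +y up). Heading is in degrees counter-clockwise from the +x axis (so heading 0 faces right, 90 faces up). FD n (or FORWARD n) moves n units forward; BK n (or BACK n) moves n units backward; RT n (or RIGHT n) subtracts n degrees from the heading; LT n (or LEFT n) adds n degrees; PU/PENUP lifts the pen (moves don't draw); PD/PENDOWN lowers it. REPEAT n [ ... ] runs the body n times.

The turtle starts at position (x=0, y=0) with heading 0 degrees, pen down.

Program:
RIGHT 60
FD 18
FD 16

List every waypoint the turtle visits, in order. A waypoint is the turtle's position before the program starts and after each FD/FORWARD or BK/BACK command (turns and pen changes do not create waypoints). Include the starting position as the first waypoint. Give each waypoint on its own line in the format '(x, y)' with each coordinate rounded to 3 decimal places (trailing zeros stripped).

Answer: (0, 0)
(9, -15.588)
(17, -29.445)

Derivation:
Executing turtle program step by step:
Start: pos=(0,0), heading=0, pen down
RT 60: heading 0 -> 300
FD 18: (0,0) -> (9,-15.588) [heading=300, draw]
FD 16: (9,-15.588) -> (17,-29.445) [heading=300, draw]
Final: pos=(17,-29.445), heading=300, 2 segment(s) drawn
Waypoints (3 total):
(0, 0)
(9, -15.588)
(17, -29.445)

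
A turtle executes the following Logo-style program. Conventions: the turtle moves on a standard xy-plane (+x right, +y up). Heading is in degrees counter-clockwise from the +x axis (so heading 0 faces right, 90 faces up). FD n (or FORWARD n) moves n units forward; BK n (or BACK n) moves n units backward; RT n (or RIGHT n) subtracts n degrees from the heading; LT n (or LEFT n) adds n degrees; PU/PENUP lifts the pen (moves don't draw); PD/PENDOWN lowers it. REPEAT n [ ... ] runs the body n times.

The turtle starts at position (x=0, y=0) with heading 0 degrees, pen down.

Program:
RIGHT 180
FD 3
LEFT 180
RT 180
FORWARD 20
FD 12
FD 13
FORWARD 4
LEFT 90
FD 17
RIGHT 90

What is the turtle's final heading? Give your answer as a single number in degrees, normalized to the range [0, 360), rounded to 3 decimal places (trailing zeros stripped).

Answer: 180

Derivation:
Executing turtle program step by step:
Start: pos=(0,0), heading=0, pen down
RT 180: heading 0 -> 180
FD 3: (0,0) -> (-3,0) [heading=180, draw]
LT 180: heading 180 -> 0
RT 180: heading 0 -> 180
FD 20: (-3,0) -> (-23,0) [heading=180, draw]
FD 12: (-23,0) -> (-35,0) [heading=180, draw]
FD 13: (-35,0) -> (-48,0) [heading=180, draw]
FD 4: (-48,0) -> (-52,0) [heading=180, draw]
LT 90: heading 180 -> 270
FD 17: (-52,0) -> (-52,-17) [heading=270, draw]
RT 90: heading 270 -> 180
Final: pos=(-52,-17), heading=180, 6 segment(s) drawn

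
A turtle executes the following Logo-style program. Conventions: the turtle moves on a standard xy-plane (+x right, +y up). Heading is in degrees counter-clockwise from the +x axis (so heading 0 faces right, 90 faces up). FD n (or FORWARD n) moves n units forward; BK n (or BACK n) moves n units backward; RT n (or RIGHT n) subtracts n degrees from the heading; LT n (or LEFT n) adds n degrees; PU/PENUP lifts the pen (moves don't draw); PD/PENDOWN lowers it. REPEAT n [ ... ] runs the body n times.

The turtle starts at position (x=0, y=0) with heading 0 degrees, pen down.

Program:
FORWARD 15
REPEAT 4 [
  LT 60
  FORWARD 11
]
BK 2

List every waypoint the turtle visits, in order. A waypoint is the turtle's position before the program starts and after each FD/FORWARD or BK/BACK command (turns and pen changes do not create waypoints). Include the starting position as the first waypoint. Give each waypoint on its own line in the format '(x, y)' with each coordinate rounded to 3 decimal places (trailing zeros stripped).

Executing turtle program step by step:
Start: pos=(0,0), heading=0, pen down
FD 15: (0,0) -> (15,0) [heading=0, draw]
REPEAT 4 [
  -- iteration 1/4 --
  LT 60: heading 0 -> 60
  FD 11: (15,0) -> (20.5,9.526) [heading=60, draw]
  -- iteration 2/4 --
  LT 60: heading 60 -> 120
  FD 11: (20.5,9.526) -> (15,19.053) [heading=120, draw]
  -- iteration 3/4 --
  LT 60: heading 120 -> 180
  FD 11: (15,19.053) -> (4,19.053) [heading=180, draw]
  -- iteration 4/4 --
  LT 60: heading 180 -> 240
  FD 11: (4,19.053) -> (-1.5,9.526) [heading=240, draw]
]
BK 2: (-1.5,9.526) -> (-0.5,11.258) [heading=240, draw]
Final: pos=(-0.5,11.258), heading=240, 6 segment(s) drawn
Waypoints (7 total):
(0, 0)
(15, 0)
(20.5, 9.526)
(15, 19.053)
(4, 19.053)
(-1.5, 9.526)
(-0.5, 11.258)

Answer: (0, 0)
(15, 0)
(20.5, 9.526)
(15, 19.053)
(4, 19.053)
(-1.5, 9.526)
(-0.5, 11.258)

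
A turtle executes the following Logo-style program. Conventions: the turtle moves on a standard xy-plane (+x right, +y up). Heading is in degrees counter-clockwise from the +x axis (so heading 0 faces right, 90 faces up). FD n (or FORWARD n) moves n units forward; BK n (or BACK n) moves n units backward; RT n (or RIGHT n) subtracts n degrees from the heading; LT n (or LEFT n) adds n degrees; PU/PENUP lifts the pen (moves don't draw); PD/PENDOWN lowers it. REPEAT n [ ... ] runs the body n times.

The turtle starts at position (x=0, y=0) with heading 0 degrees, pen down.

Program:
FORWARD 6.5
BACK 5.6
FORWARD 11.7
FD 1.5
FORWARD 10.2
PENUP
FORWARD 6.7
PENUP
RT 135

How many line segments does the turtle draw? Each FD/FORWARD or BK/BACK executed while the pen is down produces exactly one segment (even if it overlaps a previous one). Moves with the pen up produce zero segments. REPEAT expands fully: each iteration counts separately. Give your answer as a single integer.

Answer: 5

Derivation:
Executing turtle program step by step:
Start: pos=(0,0), heading=0, pen down
FD 6.5: (0,0) -> (6.5,0) [heading=0, draw]
BK 5.6: (6.5,0) -> (0.9,0) [heading=0, draw]
FD 11.7: (0.9,0) -> (12.6,0) [heading=0, draw]
FD 1.5: (12.6,0) -> (14.1,0) [heading=0, draw]
FD 10.2: (14.1,0) -> (24.3,0) [heading=0, draw]
PU: pen up
FD 6.7: (24.3,0) -> (31,0) [heading=0, move]
PU: pen up
RT 135: heading 0 -> 225
Final: pos=(31,0), heading=225, 5 segment(s) drawn
Segments drawn: 5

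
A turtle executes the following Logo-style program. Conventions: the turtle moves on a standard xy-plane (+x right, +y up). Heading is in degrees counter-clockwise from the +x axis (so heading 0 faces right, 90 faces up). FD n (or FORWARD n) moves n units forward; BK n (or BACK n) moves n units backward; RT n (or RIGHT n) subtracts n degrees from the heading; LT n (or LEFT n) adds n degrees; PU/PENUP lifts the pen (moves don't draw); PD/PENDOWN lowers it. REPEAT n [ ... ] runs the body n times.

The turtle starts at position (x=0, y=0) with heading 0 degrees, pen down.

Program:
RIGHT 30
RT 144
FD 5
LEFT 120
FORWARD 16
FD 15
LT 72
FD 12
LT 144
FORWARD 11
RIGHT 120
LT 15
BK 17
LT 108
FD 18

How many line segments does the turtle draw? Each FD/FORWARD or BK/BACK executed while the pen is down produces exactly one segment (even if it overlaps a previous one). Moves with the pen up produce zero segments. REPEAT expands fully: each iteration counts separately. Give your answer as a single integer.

Executing turtle program step by step:
Start: pos=(0,0), heading=0, pen down
RT 30: heading 0 -> 330
RT 144: heading 330 -> 186
FD 5: (0,0) -> (-4.973,-0.523) [heading=186, draw]
LT 120: heading 186 -> 306
FD 16: (-4.973,-0.523) -> (4.432,-13.467) [heading=306, draw]
FD 15: (4.432,-13.467) -> (13.249,-25.602) [heading=306, draw]
LT 72: heading 306 -> 18
FD 12: (13.249,-25.602) -> (24.661,-21.894) [heading=18, draw]
LT 144: heading 18 -> 162
FD 11: (24.661,-21.894) -> (14.2,-18.495) [heading=162, draw]
RT 120: heading 162 -> 42
LT 15: heading 42 -> 57
BK 17: (14.2,-18.495) -> (4.941,-32.752) [heading=57, draw]
LT 108: heading 57 -> 165
FD 18: (4.941,-32.752) -> (-12.446,-28.093) [heading=165, draw]
Final: pos=(-12.446,-28.093), heading=165, 7 segment(s) drawn
Segments drawn: 7

Answer: 7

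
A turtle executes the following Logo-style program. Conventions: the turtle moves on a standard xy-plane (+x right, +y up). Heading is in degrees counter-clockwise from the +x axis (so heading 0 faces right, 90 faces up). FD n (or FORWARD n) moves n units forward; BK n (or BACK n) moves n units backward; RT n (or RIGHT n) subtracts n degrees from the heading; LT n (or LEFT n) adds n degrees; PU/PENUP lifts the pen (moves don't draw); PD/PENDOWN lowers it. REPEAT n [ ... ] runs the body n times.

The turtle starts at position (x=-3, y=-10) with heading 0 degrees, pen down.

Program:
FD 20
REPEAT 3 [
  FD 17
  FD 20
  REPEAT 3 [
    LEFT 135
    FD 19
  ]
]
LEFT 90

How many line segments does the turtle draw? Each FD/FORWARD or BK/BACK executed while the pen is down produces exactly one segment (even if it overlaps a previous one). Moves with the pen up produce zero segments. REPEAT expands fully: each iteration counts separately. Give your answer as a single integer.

Executing turtle program step by step:
Start: pos=(-3,-10), heading=0, pen down
FD 20: (-3,-10) -> (17,-10) [heading=0, draw]
REPEAT 3 [
  -- iteration 1/3 --
  FD 17: (17,-10) -> (34,-10) [heading=0, draw]
  FD 20: (34,-10) -> (54,-10) [heading=0, draw]
  REPEAT 3 [
    -- iteration 1/3 --
    LT 135: heading 0 -> 135
    FD 19: (54,-10) -> (40.565,3.435) [heading=135, draw]
    -- iteration 2/3 --
    LT 135: heading 135 -> 270
    FD 19: (40.565,3.435) -> (40.565,-15.565) [heading=270, draw]
    -- iteration 3/3 --
    LT 135: heading 270 -> 45
    FD 19: (40.565,-15.565) -> (54,-2.13) [heading=45, draw]
  ]
  -- iteration 2/3 --
  FD 17: (54,-2.13) -> (66.021,9.891) [heading=45, draw]
  FD 20: (66.021,9.891) -> (80.163,24.033) [heading=45, draw]
  REPEAT 3 [
    -- iteration 1/3 --
    LT 135: heading 45 -> 180
    FD 19: (80.163,24.033) -> (61.163,24.033) [heading=180, draw]
    -- iteration 2/3 --
    LT 135: heading 180 -> 315
    FD 19: (61.163,24.033) -> (74.598,10.598) [heading=315, draw]
    -- iteration 3/3 --
    LT 135: heading 315 -> 90
    FD 19: (74.598,10.598) -> (74.598,29.598) [heading=90, draw]
  ]
  -- iteration 3/3 --
  FD 17: (74.598,29.598) -> (74.598,46.598) [heading=90, draw]
  FD 20: (74.598,46.598) -> (74.598,66.598) [heading=90, draw]
  REPEAT 3 [
    -- iteration 1/3 --
    LT 135: heading 90 -> 225
    FD 19: (74.598,66.598) -> (61.163,53.163) [heading=225, draw]
    -- iteration 2/3 --
    LT 135: heading 225 -> 0
    FD 19: (61.163,53.163) -> (80.163,53.163) [heading=0, draw]
    -- iteration 3/3 --
    LT 135: heading 0 -> 135
    FD 19: (80.163,53.163) -> (66.728,66.598) [heading=135, draw]
  ]
]
LT 90: heading 135 -> 225
Final: pos=(66.728,66.598), heading=225, 16 segment(s) drawn
Segments drawn: 16

Answer: 16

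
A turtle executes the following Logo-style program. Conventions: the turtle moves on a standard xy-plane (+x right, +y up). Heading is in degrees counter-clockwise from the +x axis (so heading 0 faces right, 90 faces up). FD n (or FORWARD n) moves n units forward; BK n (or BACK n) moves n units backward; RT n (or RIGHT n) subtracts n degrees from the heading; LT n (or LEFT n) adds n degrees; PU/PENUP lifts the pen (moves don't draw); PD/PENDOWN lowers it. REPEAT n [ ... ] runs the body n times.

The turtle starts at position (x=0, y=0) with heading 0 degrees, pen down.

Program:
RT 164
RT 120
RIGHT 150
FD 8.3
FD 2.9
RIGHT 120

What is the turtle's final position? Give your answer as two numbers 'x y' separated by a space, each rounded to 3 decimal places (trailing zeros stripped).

Answer: 3.087 -10.766

Derivation:
Executing turtle program step by step:
Start: pos=(0,0), heading=0, pen down
RT 164: heading 0 -> 196
RT 120: heading 196 -> 76
RT 150: heading 76 -> 286
FD 8.3: (0,0) -> (2.288,-7.978) [heading=286, draw]
FD 2.9: (2.288,-7.978) -> (3.087,-10.766) [heading=286, draw]
RT 120: heading 286 -> 166
Final: pos=(3.087,-10.766), heading=166, 2 segment(s) drawn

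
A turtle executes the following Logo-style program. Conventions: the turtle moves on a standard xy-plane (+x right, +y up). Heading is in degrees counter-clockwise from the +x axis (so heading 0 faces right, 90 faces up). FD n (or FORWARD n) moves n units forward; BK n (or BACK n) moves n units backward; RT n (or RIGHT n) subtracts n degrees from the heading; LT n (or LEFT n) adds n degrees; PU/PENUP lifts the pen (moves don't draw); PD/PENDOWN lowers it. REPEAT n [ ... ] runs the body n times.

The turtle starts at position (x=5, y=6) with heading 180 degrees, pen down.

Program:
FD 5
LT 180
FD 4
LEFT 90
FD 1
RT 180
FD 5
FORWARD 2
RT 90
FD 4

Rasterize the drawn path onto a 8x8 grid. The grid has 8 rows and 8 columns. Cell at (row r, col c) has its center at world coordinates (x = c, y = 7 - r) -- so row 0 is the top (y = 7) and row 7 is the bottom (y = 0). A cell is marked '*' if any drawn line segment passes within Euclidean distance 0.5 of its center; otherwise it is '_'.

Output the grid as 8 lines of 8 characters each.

Answer: ____*___
******__
____*___
____*___
____*___
____*___
____*___
*****___

Derivation:
Segment 0: (5,6) -> (0,6)
Segment 1: (0,6) -> (4,6)
Segment 2: (4,6) -> (4,7)
Segment 3: (4,7) -> (4,2)
Segment 4: (4,2) -> (4,0)
Segment 5: (4,0) -> (-0,0)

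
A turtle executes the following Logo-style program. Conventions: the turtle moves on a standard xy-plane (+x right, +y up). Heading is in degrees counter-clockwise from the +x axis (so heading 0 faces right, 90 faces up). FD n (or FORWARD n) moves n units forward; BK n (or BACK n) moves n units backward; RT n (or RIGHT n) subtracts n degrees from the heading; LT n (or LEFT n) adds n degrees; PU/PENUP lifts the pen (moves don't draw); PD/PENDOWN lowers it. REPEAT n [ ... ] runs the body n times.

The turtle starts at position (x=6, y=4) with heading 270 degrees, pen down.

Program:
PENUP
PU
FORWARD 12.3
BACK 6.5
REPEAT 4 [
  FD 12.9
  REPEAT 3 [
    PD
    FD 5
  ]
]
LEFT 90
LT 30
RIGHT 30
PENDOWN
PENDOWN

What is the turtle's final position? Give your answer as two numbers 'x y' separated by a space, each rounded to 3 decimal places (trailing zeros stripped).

Executing turtle program step by step:
Start: pos=(6,4), heading=270, pen down
PU: pen up
PU: pen up
FD 12.3: (6,4) -> (6,-8.3) [heading=270, move]
BK 6.5: (6,-8.3) -> (6,-1.8) [heading=270, move]
REPEAT 4 [
  -- iteration 1/4 --
  FD 12.9: (6,-1.8) -> (6,-14.7) [heading=270, move]
  REPEAT 3 [
    -- iteration 1/3 --
    PD: pen down
    FD 5: (6,-14.7) -> (6,-19.7) [heading=270, draw]
    -- iteration 2/3 --
    PD: pen down
    FD 5: (6,-19.7) -> (6,-24.7) [heading=270, draw]
    -- iteration 3/3 --
    PD: pen down
    FD 5: (6,-24.7) -> (6,-29.7) [heading=270, draw]
  ]
  -- iteration 2/4 --
  FD 12.9: (6,-29.7) -> (6,-42.6) [heading=270, draw]
  REPEAT 3 [
    -- iteration 1/3 --
    PD: pen down
    FD 5: (6,-42.6) -> (6,-47.6) [heading=270, draw]
    -- iteration 2/3 --
    PD: pen down
    FD 5: (6,-47.6) -> (6,-52.6) [heading=270, draw]
    -- iteration 3/3 --
    PD: pen down
    FD 5: (6,-52.6) -> (6,-57.6) [heading=270, draw]
  ]
  -- iteration 3/4 --
  FD 12.9: (6,-57.6) -> (6,-70.5) [heading=270, draw]
  REPEAT 3 [
    -- iteration 1/3 --
    PD: pen down
    FD 5: (6,-70.5) -> (6,-75.5) [heading=270, draw]
    -- iteration 2/3 --
    PD: pen down
    FD 5: (6,-75.5) -> (6,-80.5) [heading=270, draw]
    -- iteration 3/3 --
    PD: pen down
    FD 5: (6,-80.5) -> (6,-85.5) [heading=270, draw]
  ]
  -- iteration 4/4 --
  FD 12.9: (6,-85.5) -> (6,-98.4) [heading=270, draw]
  REPEAT 3 [
    -- iteration 1/3 --
    PD: pen down
    FD 5: (6,-98.4) -> (6,-103.4) [heading=270, draw]
    -- iteration 2/3 --
    PD: pen down
    FD 5: (6,-103.4) -> (6,-108.4) [heading=270, draw]
    -- iteration 3/3 --
    PD: pen down
    FD 5: (6,-108.4) -> (6,-113.4) [heading=270, draw]
  ]
]
LT 90: heading 270 -> 0
LT 30: heading 0 -> 30
RT 30: heading 30 -> 0
PD: pen down
PD: pen down
Final: pos=(6,-113.4), heading=0, 15 segment(s) drawn

Answer: 6 -113.4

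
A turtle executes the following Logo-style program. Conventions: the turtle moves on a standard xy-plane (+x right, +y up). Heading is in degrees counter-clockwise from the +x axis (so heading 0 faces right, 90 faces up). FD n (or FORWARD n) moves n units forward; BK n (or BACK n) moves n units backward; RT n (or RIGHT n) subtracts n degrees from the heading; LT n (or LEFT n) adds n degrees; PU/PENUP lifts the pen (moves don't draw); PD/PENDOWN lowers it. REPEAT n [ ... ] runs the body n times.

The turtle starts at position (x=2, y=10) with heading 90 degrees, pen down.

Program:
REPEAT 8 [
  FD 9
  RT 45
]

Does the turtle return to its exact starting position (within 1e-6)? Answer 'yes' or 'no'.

Executing turtle program step by step:
Start: pos=(2,10), heading=90, pen down
REPEAT 8 [
  -- iteration 1/8 --
  FD 9: (2,10) -> (2,19) [heading=90, draw]
  RT 45: heading 90 -> 45
  -- iteration 2/8 --
  FD 9: (2,19) -> (8.364,25.364) [heading=45, draw]
  RT 45: heading 45 -> 0
  -- iteration 3/8 --
  FD 9: (8.364,25.364) -> (17.364,25.364) [heading=0, draw]
  RT 45: heading 0 -> 315
  -- iteration 4/8 --
  FD 9: (17.364,25.364) -> (23.728,19) [heading=315, draw]
  RT 45: heading 315 -> 270
  -- iteration 5/8 --
  FD 9: (23.728,19) -> (23.728,10) [heading=270, draw]
  RT 45: heading 270 -> 225
  -- iteration 6/8 --
  FD 9: (23.728,10) -> (17.364,3.636) [heading=225, draw]
  RT 45: heading 225 -> 180
  -- iteration 7/8 --
  FD 9: (17.364,3.636) -> (8.364,3.636) [heading=180, draw]
  RT 45: heading 180 -> 135
  -- iteration 8/8 --
  FD 9: (8.364,3.636) -> (2,10) [heading=135, draw]
  RT 45: heading 135 -> 90
]
Final: pos=(2,10), heading=90, 8 segment(s) drawn

Start position: (2, 10)
Final position: (2, 10)
Distance = 0; < 1e-6 -> CLOSED

Answer: yes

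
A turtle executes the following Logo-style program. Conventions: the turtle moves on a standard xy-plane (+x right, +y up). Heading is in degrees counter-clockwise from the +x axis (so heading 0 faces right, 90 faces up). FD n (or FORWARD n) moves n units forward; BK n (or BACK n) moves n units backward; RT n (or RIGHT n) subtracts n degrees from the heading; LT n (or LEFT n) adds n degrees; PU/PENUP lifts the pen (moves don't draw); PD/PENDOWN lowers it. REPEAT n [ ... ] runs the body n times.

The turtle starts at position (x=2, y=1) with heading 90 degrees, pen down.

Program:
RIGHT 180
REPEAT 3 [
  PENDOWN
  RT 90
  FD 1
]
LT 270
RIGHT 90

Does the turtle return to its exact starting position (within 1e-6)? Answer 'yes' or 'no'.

Executing turtle program step by step:
Start: pos=(2,1), heading=90, pen down
RT 180: heading 90 -> 270
REPEAT 3 [
  -- iteration 1/3 --
  PD: pen down
  RT 90: heading 270 -> 180
  FD 1: (2,1) -> (1,1) [heading=180, draw]
  -- iteration 2/3 --
  PD: pen down
  RT 90: heading 180 -> 90
  FD 1: (1,1) -> (1,2) [heading=90, draw]
  -- iteration 3/3 --
  PD: pen down
  RT 90: heading 90 -> 0
  FD 1: (1,2) -> (2,2) [heading=0, draw]
]
LT 270: heading 0 -> 270
RT 90: heading 270 -> 180
Final: pos=(2,2), heading=180, 3 segment(s) drawn

Start position: (2, 1)
Final position: (2, 2)
Distance = 1; >= 1e-6 -> NOT closed

Answer: no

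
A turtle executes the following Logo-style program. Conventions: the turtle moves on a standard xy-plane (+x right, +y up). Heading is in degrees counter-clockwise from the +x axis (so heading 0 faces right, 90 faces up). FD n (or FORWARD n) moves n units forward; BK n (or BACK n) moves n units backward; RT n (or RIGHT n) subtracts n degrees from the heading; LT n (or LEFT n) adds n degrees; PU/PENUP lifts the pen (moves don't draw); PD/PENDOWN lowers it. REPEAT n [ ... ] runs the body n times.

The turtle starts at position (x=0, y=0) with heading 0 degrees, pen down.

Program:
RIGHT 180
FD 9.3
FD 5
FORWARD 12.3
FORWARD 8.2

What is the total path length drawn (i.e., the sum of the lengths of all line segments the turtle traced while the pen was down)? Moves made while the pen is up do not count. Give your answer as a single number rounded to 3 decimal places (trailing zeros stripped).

Answer: 34.8

Derivation:
Executing turtle program step by step:
Start: pos=(0,0), heading=0, pen down
RT 180: heading 0 -> 180
FD 9.3: (0,0) -> (-9.3,0) [heading=180, draw]
FD 5: (-9.3,0) -> (-14.3,0) [heading=180, draw]
FD 12.3: (-14.3,0) -> (-26.6,0) [heading=180, draw]
FD 8.2: (-26.6,0) -> (-34.8,0) [heading=180, draw]
Final: pos=(-34.8,0), heading=180, 4 segment(s) drawn

Segment lengths:
  seg 1: (0,0) -> (-9.3,0), length = 9.3
  seg 2: (-9.3,0) -> (-14.3,0), length = 5
  seg 3: (-14.3,0) -> (-26.6,0), length = 12.3
  seg 4: (-26.6,0) -> (-34.8,0), length = 8.2
Total = 34.8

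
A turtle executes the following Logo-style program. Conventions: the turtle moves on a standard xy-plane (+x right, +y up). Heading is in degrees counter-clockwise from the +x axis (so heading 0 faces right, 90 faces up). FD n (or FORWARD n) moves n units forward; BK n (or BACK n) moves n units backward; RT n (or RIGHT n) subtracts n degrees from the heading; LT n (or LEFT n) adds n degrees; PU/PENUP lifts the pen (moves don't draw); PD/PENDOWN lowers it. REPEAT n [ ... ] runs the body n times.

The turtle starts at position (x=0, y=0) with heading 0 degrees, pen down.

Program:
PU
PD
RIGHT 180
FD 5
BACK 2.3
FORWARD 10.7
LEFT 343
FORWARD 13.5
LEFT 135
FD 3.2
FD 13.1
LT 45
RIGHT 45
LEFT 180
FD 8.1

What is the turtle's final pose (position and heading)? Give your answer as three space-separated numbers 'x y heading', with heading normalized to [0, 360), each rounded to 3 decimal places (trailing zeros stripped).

Answer: -22.46 -3.293 118

Derivation:
Executing turtle program step by step:
Start: pos=(0,0), heading=0, pen down
PU: pen up
PD: pen down
RT 180: heading 0 -> 180
FD 5: (0,0) -> (-5,0) [heading=180, draw]
BK 2.3: (-5,0) -> (-2.7,0) [heading=180, draw]
FD 10.7: (-2.7,0) -> (-13.4,0) [heading=180, draw]
LT 343: heading 180 -> 163
FD 13.5: (-13.4,0) -> (-26.31,3.947) [heading=163, draw]
LT 135: heading 163 -> 298
FD 3.2: (-26.31,3.947) -> (-24.808,1.122) [heading=298, draw]
FD 13.1: (-24.808,1.122) -> (-18.658,-10.445) [heading=298, draw]
LT 45: heading 298 -> 343
RT 45: heading 343 -> 298
LT 180: heading 298 -> 118
FD 8.1: (-18.658,-10.445) -> (-22.46,-3.293) [heading=118, draw]
Final: pos=(-22.46,-3.293), heading=118, 7 segment(s) drawn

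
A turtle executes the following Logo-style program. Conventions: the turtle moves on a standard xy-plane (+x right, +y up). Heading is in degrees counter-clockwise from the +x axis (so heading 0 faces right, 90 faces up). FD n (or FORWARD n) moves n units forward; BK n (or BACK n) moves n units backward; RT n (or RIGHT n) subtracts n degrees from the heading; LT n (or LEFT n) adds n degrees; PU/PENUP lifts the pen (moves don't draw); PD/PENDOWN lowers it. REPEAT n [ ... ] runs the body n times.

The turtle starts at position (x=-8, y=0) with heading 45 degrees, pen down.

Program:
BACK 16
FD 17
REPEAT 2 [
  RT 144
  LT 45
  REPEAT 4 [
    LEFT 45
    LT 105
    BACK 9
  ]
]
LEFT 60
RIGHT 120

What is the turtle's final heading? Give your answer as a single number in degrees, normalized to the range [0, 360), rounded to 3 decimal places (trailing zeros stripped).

Executing turtle program step by step:
Start: pos=(-8,0), heading=45, pen down
BK 16: (-8,0) -> (-19.314,-11.314) [heading=45, draw]
FD 17: (-19.314,-11.314) -> (-7.293,0.707) [heading=45, draw]
REPEAT 2 [
  -- iteration 1/2 --
  RT 144: heading 45 -> 261
  LT 45: heading 261 -> 306
  REPEAT 4 [
    -- iteration 1/4 --
    LT 45: heading 306 -> 351
    LT 105: heading 351 -> 96
    BK 9: (-7.293,0.707) -> (-6.352,-8.244) [heading=96, draw]
    -- iteration 2/4 --
    LT 45: heading 96 -> 141
    LT 105: heading 141 -> 246
    BK 9: (-6.352,-8.244) -> (-2.692,-0.022) [heading=246, draw]
    -- iteration 3/4 --
    LT 45: heading 246 -> 291
    LT 105: heading 291 -> 36
    BK 9: (-2.692,-0.022) -> (-9.973,-5.312) [heading=36, draw]
    -- iteration 4/4 --
    LT 45: heading 36 -> 81
    LT 105: heading 81 -> 186
    BK 9: (-9.973,-5.312) -> (-1.022,-4.371) [heading=186, draw]
  ]
  -- iteration 2/2 --
  RT 144: heading 186 -> 42
  LT 45: heading 42 -> 87
  REPEAT 4 [
    -- iteration 1/4 --
    LT 45: heading 87 -> 132
    LT 105: heading 132 -> 237
    BK 9: (-1.022,-4.371) -> (3.88,3.177) [heading=237, draw]
    -- iteration 2/4 --
    LT 45: heading 237 -> 282
    LT 105: heading 282 -> 27
    BK 9: (3.88,3.177) -> (-4.139,-0.909) [heading=27, draw]
    -- iteration 3/4 --
    LT 45: heading 27 -> 72
    LT 105: heading 72 -> 177
    BK 9: (-4.139,-0.909) -> (4.848,-1.38) [heading=177, draw]
    -- iteration 4/4 --
    LT 45: heading 177 -> 222
    LT 105: heading 222 -> 327
    BK 9: (4.848,-1.38) -> (-2.7,3.522) [heading=327, draw]
  ]
]
LT 60: heading 327 -> 27
RT 120: heading 27 -> 267
Final: pos=(-2.7,3.522), heading=267, 10 segment(s) drawn

Answer: 267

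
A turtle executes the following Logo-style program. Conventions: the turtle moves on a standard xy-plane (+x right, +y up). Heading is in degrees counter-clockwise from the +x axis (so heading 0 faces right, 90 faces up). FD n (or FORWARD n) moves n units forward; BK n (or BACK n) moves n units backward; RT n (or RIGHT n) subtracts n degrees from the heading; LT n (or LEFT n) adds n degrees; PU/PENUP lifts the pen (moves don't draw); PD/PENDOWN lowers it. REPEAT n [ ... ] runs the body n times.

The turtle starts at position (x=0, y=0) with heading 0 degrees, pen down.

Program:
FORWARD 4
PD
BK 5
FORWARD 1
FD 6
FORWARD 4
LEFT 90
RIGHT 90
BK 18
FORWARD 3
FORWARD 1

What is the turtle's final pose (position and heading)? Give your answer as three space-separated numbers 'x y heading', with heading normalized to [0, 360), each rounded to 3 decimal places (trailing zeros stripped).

Executing turtle program step by step:
Start: pos=(0,0), heading=0, pen down
FD 4: (0,0) -> (4,0) [heading=0, draw]
PD: pen down
BK 5: (4,0) -> (-1,0) [heading=0, draw]
FD 1: (-1,0) -> (0,0) [heading=0, draw]
FD 6: (0,0) -> (6,0) [heading=0, draw]
FD 4: (6,0) -> (10,0) [heading=0, draw]
LT 90: heading 0 -> 90
RT 90: heading 90 -> 0
BK 18: (10,0) -> (-8,0) [heading=0, draw]
FD 3: (-8,0) -> (-5,0) [heading=0, draw]
FD 1: (-5,0) -> (-4,0) [heading=0, draw]
Final: pos=(-4,0), heading=0, 8 segment(s) drawn

Answer: -4 0 0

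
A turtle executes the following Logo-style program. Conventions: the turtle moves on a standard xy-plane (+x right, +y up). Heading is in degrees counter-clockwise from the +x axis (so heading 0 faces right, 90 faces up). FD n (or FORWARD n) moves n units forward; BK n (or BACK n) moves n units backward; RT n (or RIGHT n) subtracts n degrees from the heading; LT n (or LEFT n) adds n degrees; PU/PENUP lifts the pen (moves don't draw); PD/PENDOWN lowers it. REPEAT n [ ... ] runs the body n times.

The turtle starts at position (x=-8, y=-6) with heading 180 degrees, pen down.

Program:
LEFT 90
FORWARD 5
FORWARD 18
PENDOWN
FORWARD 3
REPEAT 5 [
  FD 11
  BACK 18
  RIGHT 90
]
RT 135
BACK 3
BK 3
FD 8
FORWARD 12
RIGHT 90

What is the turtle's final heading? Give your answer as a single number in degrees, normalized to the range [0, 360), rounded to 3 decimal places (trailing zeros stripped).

Answer: 315

Derivation:
Executing turtle program step by step:
Start: pos=(-8,-6), heading=180, pen down
LT 90: heading 180 -> 270
FD 5: (-8,-6) -> (-8,-11) [heading=270, draw]
FD 18: (-8,-11) -> (-8,-29) [heading=270, draw]
PD: pen down
FD 3: (-8,-29) -> (-8,-32) [heading=270, draw]
REPEAT 5 [
  -- iteration 1/5 --
  FD 11: (-8,-32) -> (-8,-43) [heading=270, draw]
  BK 18: (-8,-43) -> (-8,-25) [heading=270, draw]
  RT 90: heading 270 -> 180
  -- iteration 2/5 --
  FD 11: (-8,-25) -> (-19,-25) [heading=180, draw]
  BK 18: (-19,-25) -> (-1,-25) [heading=180, draw]
  RT 90: heading 180 -> 90
  -- iteration 3/5 --
  FD 11: (-1,-25) -> (-1,-14) [heading=90, draw]
  BK 18: (-1,-14) -> (-1,-32) [heading=90, draw]
  RT 90: heading 90 -> 0
  -- iteration 4/5 --
  FD 11: (-1,-32) -> (10,-32) [heading=0, draw]
  BK 18: (10,-32) -> (-8,-32) [heading=0, draw]
  RT 90: heading 0 -> 270
  -- iteration 5/5 --
  FD 11: (-8,-32) -> (-8,-43) [heading=270, draw]
  BK 18: (-8,-43) -> (-8,-25) [heading=270, draw]
  RT 90: heading 270 -> 180
]
RT 135: heading 180 -> 45
BK 3: (-8,-25) -> (-10.121,-27.121) [heading=45, draw]
BK 3: (-10.121,-27.121) -> (-12.243,-29.243) [heading=45, draw]
FD 8: (-12.243,-29.243) -> (-6.586,-23.586) [heading=45, draw]
FD 12: (-6.586,-23.586) -> (1.899,-15.101) [heading=45, draw]
RT 90: heading 45 -> 315
Final: pos=(1.899,-15.101), heading=315, 17 segment(s) drawn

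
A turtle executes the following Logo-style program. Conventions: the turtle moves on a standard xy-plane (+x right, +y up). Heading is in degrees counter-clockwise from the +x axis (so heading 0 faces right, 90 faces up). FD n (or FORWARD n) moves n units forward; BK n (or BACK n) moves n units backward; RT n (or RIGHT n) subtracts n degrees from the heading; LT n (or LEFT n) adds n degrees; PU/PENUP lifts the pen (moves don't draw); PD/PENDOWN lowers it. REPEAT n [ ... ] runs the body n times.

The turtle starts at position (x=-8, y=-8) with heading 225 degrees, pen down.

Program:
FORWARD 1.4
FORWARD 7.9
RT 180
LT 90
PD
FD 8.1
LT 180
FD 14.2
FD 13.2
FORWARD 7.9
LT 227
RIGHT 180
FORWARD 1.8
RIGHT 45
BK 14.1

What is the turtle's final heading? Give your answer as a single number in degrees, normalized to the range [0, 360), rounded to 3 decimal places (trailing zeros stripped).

Executing turtle program step by step:
Start: pos=(-8,-8), heading=225, pen down
FD 1.4: (-8,-8) -> (-8.99,-8.99) [heading=225, draw]
FD 7.9: (-8.99,-8.99) -> (-14.576,-14.576) [heading=225, draw]
RT 180: heading 225 -> 45
LT 90: heading 45 -> 135
PD: pen down
FD 8.1: (-14.576,-14.576) -> (-20.304,-8.849) [heading=135, draw]
LT 180: heading 135 -> 315
FD 14.2: (-20.304,-8.849) -> (-10.263,-18.889) [heading=315, draw]
FD 13.2: (-10.263,-18.889) -> (-0.929,-28.223) [heading=315, draw]
FD 7.9: (-0.929,-28.223) -> (4.657,-33.809) [heading=315, draw]
LT 227: heading 315 -> 182
RT 180: heading 182 -> 2
FD 1.8: (4.657,-33.809) -> (6.456,-33.747) [heading=2, draw]
RT 45: heading 2 -> 317
BK 14.1: (6.456,-33.747) -> (-3.856,-24.13) [heading=317, draw]
Final: pos=(-3.856,-24.13), heading=317, 8 segment(s) drawn

Answer: 317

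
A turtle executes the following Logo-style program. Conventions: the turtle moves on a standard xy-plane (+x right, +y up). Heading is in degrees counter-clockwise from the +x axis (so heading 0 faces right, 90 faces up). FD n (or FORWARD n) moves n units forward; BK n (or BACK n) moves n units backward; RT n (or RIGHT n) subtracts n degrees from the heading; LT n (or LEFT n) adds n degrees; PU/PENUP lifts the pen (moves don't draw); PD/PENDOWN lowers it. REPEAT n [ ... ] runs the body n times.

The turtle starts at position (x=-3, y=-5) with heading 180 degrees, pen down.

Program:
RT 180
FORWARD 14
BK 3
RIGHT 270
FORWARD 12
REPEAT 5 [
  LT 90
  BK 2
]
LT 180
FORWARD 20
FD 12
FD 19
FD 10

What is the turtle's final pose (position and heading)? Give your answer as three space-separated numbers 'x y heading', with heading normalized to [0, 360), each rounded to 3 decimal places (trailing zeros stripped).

Answer: 71 7 0

Derivation:
Executing turtle program step by step:
Start: pos=(-3,-5), heading=180, pen down
RT 180: heading 180 -> 0
FD 14: (-3,-5) -> (11,-5) [heading=0, draw]
BK 3: (11,-5) -> (8,-5) [heading=0, draw]
RT 270: heading 0 -> 90
FD 12: (8,-5) -> (8,7) [heading=90, draw]
REPEAT 5 [
  -- iteration 1/5 --
  LT 90: heading 90 -> 180
  BK 2: (8,7) -> (10,7) [heading=180, draw]
  -- iteration 2/5 --
  LT 90: heading 180 -> 270
  BK 2: (10,7) -> (10,9) [heading=270, draw]
  -- iteration 3/5 --
  LT 90: heading 270 -> 0
  BK 2: (10,9) -> (8,9) [heading=0, draw]
  -- iteration 4/5 --
  LT 90: heading 0 -> 90
  BK 2: (8,9) -> (8,7) [heading=90, draw]
  -- iteration 5/5 --
  LT 90: heading 90 -> 180
  BK 2: (8,7) -> (10,7) [heading=180, draw]
]
LT 180: heading 180 -> 0
FD 20: (10,7) -> (30,7) [heading=0, draw]
FD 12: (30,7) -> (42,7) [heading=0, draw]
FD 19: (42,7) -> (61,7) [heading=0, draw]
FD 10: (61,7) -> (71,7) [heading=0, draw]
Final: pos=(71,7), heading=0, 12 segment(s) drawn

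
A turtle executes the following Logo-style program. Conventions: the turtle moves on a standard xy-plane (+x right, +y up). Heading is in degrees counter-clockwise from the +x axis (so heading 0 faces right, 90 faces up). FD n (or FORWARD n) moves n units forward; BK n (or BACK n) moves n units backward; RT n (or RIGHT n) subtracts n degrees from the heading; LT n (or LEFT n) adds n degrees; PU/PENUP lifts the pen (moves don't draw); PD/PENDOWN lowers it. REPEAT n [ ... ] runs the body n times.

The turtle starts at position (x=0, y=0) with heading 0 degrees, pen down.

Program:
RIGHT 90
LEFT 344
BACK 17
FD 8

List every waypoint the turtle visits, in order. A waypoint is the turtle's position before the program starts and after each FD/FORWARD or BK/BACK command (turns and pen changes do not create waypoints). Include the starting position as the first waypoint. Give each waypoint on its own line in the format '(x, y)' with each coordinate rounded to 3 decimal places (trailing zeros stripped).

Executing turtle program step by step:
Start: pos=(0,0), heading=0, pen down
RT 90: heading 0 -> 270
LT 344: heading 270 -> 254
BK 17: (0,0) -> (4.686,16.341) [heading=254, draw]
FD 8: (4.686,16.341) -> (2.481,8.651) [heading=254, draw]
Final: pos=(2.481,8.651), heading=254, 2 segment(s) drawn
Waypoints (3 total):
(0, 0)
(4.686, 16.341)
(2.481, 8.651)

Answer: (0, 0)
(4.686, 16.341)
(2.481, 8.651)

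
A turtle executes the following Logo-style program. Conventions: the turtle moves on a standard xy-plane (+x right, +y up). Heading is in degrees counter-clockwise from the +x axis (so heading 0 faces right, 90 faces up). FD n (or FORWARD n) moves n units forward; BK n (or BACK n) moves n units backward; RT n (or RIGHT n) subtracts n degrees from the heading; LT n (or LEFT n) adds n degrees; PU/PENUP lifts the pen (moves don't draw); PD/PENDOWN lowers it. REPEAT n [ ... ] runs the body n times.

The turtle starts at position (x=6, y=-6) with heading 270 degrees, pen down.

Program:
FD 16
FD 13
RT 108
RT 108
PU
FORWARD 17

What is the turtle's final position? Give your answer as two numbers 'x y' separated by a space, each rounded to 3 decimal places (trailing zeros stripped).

Answer: 15.992 -21.247

Derivation:
Executing turtle program step by step:
Start: pos=(6,-6), heading=270, pen down
FD 16: (6,-6) -> (6,-22) [heading=270, draw]
FD 13: (6,-22) -> (6,-35) [heading=270, draw]
RT 108: heading 270 -> 162
RT 108: heading 162 -> 54
PU: pen up
FD 17: (6,-35) -> (15.992,-21.247) [heading=54, move]
Final: pos=(15.992,-21.247), heading=54, 2 segment(s) drawn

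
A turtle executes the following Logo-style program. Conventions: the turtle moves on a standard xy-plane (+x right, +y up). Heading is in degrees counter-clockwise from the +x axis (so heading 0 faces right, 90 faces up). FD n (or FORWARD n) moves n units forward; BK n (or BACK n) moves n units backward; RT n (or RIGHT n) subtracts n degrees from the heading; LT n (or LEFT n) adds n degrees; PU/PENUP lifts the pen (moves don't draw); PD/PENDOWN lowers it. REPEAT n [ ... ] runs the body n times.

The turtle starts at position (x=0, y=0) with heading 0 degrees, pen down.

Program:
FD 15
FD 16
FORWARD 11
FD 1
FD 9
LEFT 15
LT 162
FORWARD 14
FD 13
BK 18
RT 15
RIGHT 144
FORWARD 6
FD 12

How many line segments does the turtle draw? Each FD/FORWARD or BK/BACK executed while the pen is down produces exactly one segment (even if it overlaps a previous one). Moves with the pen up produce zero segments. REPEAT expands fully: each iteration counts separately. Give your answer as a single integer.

Answer: 10

Derivation:
Executing turtle program step by step:
Start: pos=(0,0), heading=0, pen down
FD 15: (0,0) -> (15,0) [heading=0, draw]
FD 16: (15,0) -> (31,0) [heading=0, draw]
FD 11: (31,0) -> (42,0) [heading=0, draw]
FD 1: (42,0) -> (43,0) [heading=0, draw]
FD 9: (43,0) -> (52,0) [heading=0, draw]
LT 15: heading 0 -> 15
LT 162: heading 15 -> 177
FD 14: (52,0) -> (38.019,0.733) [heading=177, draw]
FD 13: (38.019,0.733) -> (25.037,1.413) [heading=177, draw]
BK 18: (25.037,1.413) -> (43.012,0.471) [heading=177, draw]
RT 15: heading 177 -> 162
RT 144: heading 162 -> 18
FD 6: (43.012,0.471) -> (48.719,2.325) [heading=18, draw]
FD 12: (48.719,2.325) -> (60.131,6.033) [heading=18, draw]
Final: pos=(60.131,6.033), heading=18, 10 segment(s) drawn
Segments drawn: 10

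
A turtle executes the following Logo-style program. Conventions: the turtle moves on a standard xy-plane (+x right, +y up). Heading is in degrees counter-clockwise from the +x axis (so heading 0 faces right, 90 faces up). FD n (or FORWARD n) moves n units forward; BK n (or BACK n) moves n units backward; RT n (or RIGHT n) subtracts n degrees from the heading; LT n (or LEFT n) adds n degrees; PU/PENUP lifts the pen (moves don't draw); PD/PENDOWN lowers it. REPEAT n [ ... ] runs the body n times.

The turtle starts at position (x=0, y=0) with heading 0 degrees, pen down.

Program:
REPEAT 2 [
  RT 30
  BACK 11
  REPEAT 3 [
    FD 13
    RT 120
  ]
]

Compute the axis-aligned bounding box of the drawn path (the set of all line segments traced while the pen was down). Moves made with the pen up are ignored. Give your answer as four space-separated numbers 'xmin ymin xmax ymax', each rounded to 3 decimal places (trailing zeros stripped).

Executing turtle program step by step:
Start: pos=(0,0), heading=0, pen down
REPEAT 2 [
  -- iteration 1/2 --
  RT 30: heading 0 -> 330
  BK 11: (0,0) -> (-9.526,5.5) [heading=330, draw]
  REPEAT 3 [
    -- iteration 1/3 --
    FD 13: (-9.526,5.5) -> (1.732,-1) [heading=330, draw]
    RT 120: heading 330 -> 210
    -- iteration 2/3 --
    FD 13: (1.732,-1) -> (-9.526,-7.5) [heading=210, draw]
    RT 120: heading 210 -> 90
    -- iteration 3/3 --
    FD 13: (-9.526,-7.5) -> (-9.526,5.5) [heading=90, draw]
    RT 120: heading 90 -> 330
  ]
  -- iteration 2/2 --
  RT 30: heading 330 -> 300
  BK 11: (-9.526,5.5) -> (-15.026,15.026) [heading=300, draw]
  REPEAT 3 [
    -- iteration 1/3 --
    FD 13: (-15.026,15.026) -> (-8.526,3.768) [heading=300, draw]
    RT 120: heading 300 -> 180
    -- iteration 2/3 --
    FD 13: (-8.526,3.768) -> (-21.526,3.768) [heading=180, draw]
    RT 120: heading 180 -> 60
    -- iteration 3/3 --
    FD 13: (-21.526,3.768) -> (-15.026,15.026) [heading=60, draw]
    RT 120: heading 60 -> 300
  ]
]
Final: pos=(-15.026,15.026), heading=300, 8 segment(s) drawn

Segment endpoints: x in {-21.526, -15.026, -15.026, -9.526, -9.526, -8.526, 0, 1.732}, y in {-7.5, -1, 0, 3.768, 3.768, 5.5, 5.5, 15.026, 15.026}
xmin=-21.526, ymin=-7.5, xmax=1.732, ymax=15.026

Answer: -21.526 -7.5 1.732 15.026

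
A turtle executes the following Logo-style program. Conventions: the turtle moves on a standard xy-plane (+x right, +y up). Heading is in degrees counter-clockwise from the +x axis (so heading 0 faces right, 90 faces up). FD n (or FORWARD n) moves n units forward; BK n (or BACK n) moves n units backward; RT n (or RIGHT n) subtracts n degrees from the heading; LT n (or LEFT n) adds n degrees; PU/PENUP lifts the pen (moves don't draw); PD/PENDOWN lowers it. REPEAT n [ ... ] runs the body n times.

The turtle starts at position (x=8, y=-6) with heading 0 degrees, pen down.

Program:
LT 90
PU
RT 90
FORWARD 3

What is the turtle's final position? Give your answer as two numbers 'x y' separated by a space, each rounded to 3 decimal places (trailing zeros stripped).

Answer: 11 -6

Derivation:
Executing turtle program step by step:
Start: pos=(8,-6), heading=0, pen down
LT 90: heading 0 -> 90
PU: pen up
RT 90: heading 90 -> 0
FD 3: (8,-6) -> (11,-6) [heading=0, move]
Final: pos=(11,-6), heading=0, 0 segment(s) drawn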